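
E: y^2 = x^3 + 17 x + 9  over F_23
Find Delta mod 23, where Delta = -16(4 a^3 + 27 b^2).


4 a^3 + 27 b^2 = 4*17^3 + 27*9^2 = 19652 + 2187 = 21839
Delta = -16 * (21839) = -349424
Delta mod 23 = 15

Delta = 15 (mod 23)


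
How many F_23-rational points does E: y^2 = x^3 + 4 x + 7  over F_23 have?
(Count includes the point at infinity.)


For each x in F_23, count y with y^2 = x^3 + 4 x + 7 mod 23:
  x = 1: RHS = 12, y in [9, 14]  -> 2 point(s)
  x = 2: RHS = 0, y in [0]  -> 1 point(s)
  x = 3: RHS = 0, y in [0]  -> 1 point(s)
  x = 4: RHS = 18, y in [8, 15]  -> 2 point(s)
  x = 9: RHS = 13, y in [6, 17]  -> 2 point(s)
  x = 10: RHS = 12, y in [9, 14]  -> 2 point(s)
  x = 11: RHS = 2, y in [5, 18]  -> 2 point(s)
  x = 12: RHS = 12, y in [9, 14]  -> 2 point(s)
  x = 13: RHS = 2, y in [5, 18]  -> 2 point(s)
  x = 14: RHS = 1, y in [1, 22]  -> 2 point(s)
  x = 16: RHS = 4, y in [2, 21]  -> 2 point(s)
  x = 18: RHS = 0, y in [0]  -> 1 point(s)
  x = 22: RHS = 2, y in [5, 18]  -> 2 point(s)
Affine points: 23. Add the point at infinity: total = 24.

#E(F_23) = 24


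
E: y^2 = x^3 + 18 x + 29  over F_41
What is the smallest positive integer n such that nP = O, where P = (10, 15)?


Compute successive multiples of P until we hit O:
  1P = (10, 15)
  2P = (12, 13)
  3P = (20, 36)
  4P = (15, 36)
  5P = (32, 32)
  6P = (9, 10)
  7P = (6, 5)
  8P = (21, 19)
  ... (continuing to 20P)
  20P = O

ord(P) = 20


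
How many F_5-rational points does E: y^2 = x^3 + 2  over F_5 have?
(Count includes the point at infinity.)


For each x in F_5, count y with y^2 = x^3 + 0 x + 2 mod 5:
  x = 2: RHS = 0, y in [0]  -> 1 point(s)
  x = 3: RHS = 4, y in [2, 3]  -> 2 point(s)
  x = 4: RHS = 1, y in [1, 4]  -> 2 point(s)
Affine points: 5. Add the point at infinity: total = 6.

#E(F_5) = 6


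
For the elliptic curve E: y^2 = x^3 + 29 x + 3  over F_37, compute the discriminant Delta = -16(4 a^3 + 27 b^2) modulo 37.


4 a^3 + 27 b^2 = 4*29^3 + 27*3^2 = 97556 + 243 = 97799
Delta = -16 * (97799) = -1564784
Delta mod 37 = 20

Delta = 20 (mod 37)


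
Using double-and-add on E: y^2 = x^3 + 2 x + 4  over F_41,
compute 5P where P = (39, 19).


k = 5 = 101_2 (binary, LSB first: 101)
Double-and-add from P = (39, 19):
  bit 0 = 1: acc = O + (39, 19) = (39, 19)
  bit 1 = 0: acc unchanged = (39, 19)
  bit 2 = 1: acc = (39, 19) + (26, 17) = (26, 24)

5P = (26, 24)


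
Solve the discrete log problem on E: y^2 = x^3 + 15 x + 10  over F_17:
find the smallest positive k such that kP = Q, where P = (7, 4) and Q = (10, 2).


Enumerate multiples of P until we hit Q = (10, 2):
  1P = (7, 4)
  2P = (4, 10)
  3P = (10, 2)
Match found at i = 3.

k = 3


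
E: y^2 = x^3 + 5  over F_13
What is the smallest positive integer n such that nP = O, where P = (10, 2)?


Compute successive multiples of P until we hit O:
  1P = (10, 2)
  2P = (2, 0)
  3P = (10, 11)
  4P = O

ord(P) = 4


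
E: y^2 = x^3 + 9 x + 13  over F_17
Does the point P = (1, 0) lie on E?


Check whether y^2 = x^3 + 9 x + 13 (mod 17) for (x, y) = (1, 0).
LHS: y^2 = 0^2 mod 17 = 0
RHS: x^3 + 9 x + 13 = 1^3 + 9*1 + 13 mod 17 = 6
LHS != RHS

No, not on the curve


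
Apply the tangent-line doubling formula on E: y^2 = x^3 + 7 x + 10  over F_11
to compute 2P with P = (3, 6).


Doubling: s = (3 x1^2 + a) / (2 y1)
s = (3*3^2 + 7) / (2*6) mod 11 = 1
x3 = s^2 - 2 x1 mod 11 = 1^2 - 2*3 = 6
y3 = s (x1 - x3) - y1 mod 11 = 1 * (3 - 6) - 6 = 2

2P = (6, 2)


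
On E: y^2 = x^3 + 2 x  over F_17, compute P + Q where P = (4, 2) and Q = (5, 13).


P != Q, so use the chord formula.
s = (y2 - y1) / (x2 - x1) = (11) / (1) mod 17 = 11
x3 = s^2 - x1 - x2 mod 17 = 11^2 - 4 - 5 = 10
y3 = s (x1 - x3) - y1 mod 17 = 11 * (4 - 10) - 2 = 0

P + Q = (10, 0)


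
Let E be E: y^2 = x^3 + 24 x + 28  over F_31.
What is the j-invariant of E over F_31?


Delta = -16(4 a^3 + 27 b^2) mod 31 = 22
-1728 * (4 a)^3 = -1728 * (4*24)^3 mod 31 = 30
j = 30 * 22^(-1) mod 31 = 7

j = 7 (mod 31)


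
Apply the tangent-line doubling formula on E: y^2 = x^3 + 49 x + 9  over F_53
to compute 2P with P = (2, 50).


Doubling: s = (3 x1^2 + a) / (2 y1)
s = (3*2^2 + 49) / (2*50) mod 53 = 34
x3 = s^2 - 2 x1 mod 53 = 34^2 - 2*2 = 39
y3 = s (x1 - x3) - y1 mod 53 = 34 * (2 - 39) - 50 = 17

2P = (39, 17)


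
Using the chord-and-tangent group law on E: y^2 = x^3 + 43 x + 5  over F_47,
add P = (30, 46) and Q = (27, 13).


P != Q, so use the chord formula.
s = (y2 - y1) / (x2 - x1) = (14) / (44) mod 47 = 11
x3 = s^2 - x1 - x2 mod 47 = 11^2 - 30 - 27 = 17
y3 = s (x1 - x3) - y1 mod 47 = 11 * (30 - 17) - 46 = 3

P + Q = (17, 3)


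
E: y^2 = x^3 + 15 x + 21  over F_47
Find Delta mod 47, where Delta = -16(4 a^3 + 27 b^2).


4 a^3 + 27 b^2 = 4*15^3 + 27*21^2 = 13500 + 11907 = 25407
Delta = -16 * (25407) = -406512
Delta mod 47 = 38

Delta = 38 (mod 47)


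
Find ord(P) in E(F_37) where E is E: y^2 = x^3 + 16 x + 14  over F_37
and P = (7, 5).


Compute successive multiples of P until we hit O:
  1P = (7, 5)
  2P = (16, 0)
  3P = (7, 32)
  4P = O

ord(P) = 4


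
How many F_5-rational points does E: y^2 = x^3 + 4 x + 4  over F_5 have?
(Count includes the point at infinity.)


For each x in F_5, count y with y^2 = x^3 + 4 x + 4 mod 5:
  x = 0: RHS = 4, y in [2, 3]  -> 2 point(s)
  x = 1: RHS = 4, y in [2, 3]  -> 2 point(s)
  x = 2: RHS = 0, y in [0]  -> 1 point(s)
  x = 4: RHS = 4, y in [2, 3]  -> 2 point(s)
Affine points: 7. Add the point at infinity: total = 8.

#E(F_5) = 8


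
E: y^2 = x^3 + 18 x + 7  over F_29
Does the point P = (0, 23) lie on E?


Check whether y^2 = x^3 + 18 x + 7 (mod 29) for (x, y) = (0, 23).
LHS: y^2 = 23^2 mod 29 = 7
RHS: x^3 + 18 x + 7 = 0^3 + 18*0 + 7 mod 29 = 7
LHS = RHS

Yes, on the curve


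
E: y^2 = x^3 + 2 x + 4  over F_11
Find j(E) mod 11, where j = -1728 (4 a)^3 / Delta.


Delta = -16(4 a^3 + 27 b^2) mod 11 = 1
-1728 * (4 a)^3 = -1728 * (4*2)^3 mod 11 = 5
j = 5 * 1^(-1) mod 11 = 5

j = 5 (mod 11)


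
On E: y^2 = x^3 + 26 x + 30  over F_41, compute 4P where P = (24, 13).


k = 4 = 100_2 (binary, LSB first: 001)
Double-and-add from P = (24, 13):
  bit 0 = 0: acc unchanged = O
  bit 1 = 0: acc unchanged = O
  bit 2 = 1: acc = O + (6, 19) = (6, 19)

4P = (6, 19)


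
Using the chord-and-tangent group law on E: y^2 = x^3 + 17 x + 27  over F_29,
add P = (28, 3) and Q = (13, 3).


P != Q, so use the chord formula.
s = (y2 - y1) / (x2 - x1) = (0) / (14) mod 29 = 0
x3 = s^2 - x1 - x2 mod 29 = 0^2 - 28 - 13 = 17
y3 = s (x1 - x3) - y1 mod 29 = 0 * (28 - 17) - 3 = 26

P + Q = (17, 26)


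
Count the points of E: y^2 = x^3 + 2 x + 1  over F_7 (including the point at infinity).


For each x in F_7, count y with y^2 = x^3 + 2 x + 1 mod 7:
  x = 0: RHS = 1, y in [1, 6]  -> 2 point(s)
  x = 1: RHS = 4, y in [2, 5]  -> 2 point(s)
Affine points: 4. Add the point at infinity: total = 5.

#E(F_7) = 5


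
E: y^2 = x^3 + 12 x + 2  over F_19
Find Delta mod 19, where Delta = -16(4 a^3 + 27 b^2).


4 a^3 + 27 b^2 = 4*12^3 + 27*2^2 = 6912 + 108 = 7020
Delta = -16 * (7020) = -112320
Delta mod 19 = 8

Delta = 8 (mod 19)


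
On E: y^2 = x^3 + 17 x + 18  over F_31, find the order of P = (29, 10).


Compute successive multiples of P until we hit O:
  1P = (29, 10)
  2P = (13, 7)
  3P = (25, 14)
  4P = (9, 1)
  5P = (28, 23)
  6P = (19, 15)
  7P = (22, 2)
  8P = (18, 7)
  ... (continuing to 32P)
  32P = O

ord(P) = 32


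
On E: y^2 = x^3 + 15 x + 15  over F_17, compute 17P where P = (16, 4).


k = 17 = 10001_2 (binary, LSB first: 10001)
Double-and-add from P = (16, 4):
  bit 0 = 1: acc = O + (16, 4) = (16, 4)
  bit 1 = 0: acc unchanged = (16, 4)
  bit 2 = 0: acc unchanged = (16, 4)
  bit 3 = 0: acc unchanged = (16, 4)
  bit 4 = 1: acc = (16, 4) + (0, 10) = (3, 6)

17P = (3, 6)


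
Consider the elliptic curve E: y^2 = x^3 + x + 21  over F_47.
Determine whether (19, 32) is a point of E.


Check whether y^2 = x^3 + 1 x + 21 (mod 47) for (x, y) = (19, 32).
LHS: y^2 = 32^2 mod 47 = 37
RHS: x^3 + 1 x + 21 = 19^3 + 1*19 + 21 mod 47 = 37
LHS = RHS

Yes, on the curve


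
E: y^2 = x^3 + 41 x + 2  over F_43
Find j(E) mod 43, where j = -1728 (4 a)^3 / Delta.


Delta = -16(4 a^3 + 27 b^2) mod 43 = 31
-1728 * (4 a)^3 = -1728 * (4*41)^3 mod 43 = 11
j = 11 * 31^(-1) mod 43 = 17

j = 17 (mod 43)


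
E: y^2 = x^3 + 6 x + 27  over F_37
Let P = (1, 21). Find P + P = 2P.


Doubling: s = (3 x1^2 + a) / (2 y1)
s = (3*1^2 + 6) / (2*21) mod 37 = 24
x3 = s^2 - 2 x1 mod 37 = 24^2 - 2*1 = 19
y3 = s (x1 - x3) - y1 mod 37 = 24 * (1 - 19) - 21 = 28

2P = (19, 28)


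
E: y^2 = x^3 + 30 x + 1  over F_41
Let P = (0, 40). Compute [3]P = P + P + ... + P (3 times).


k = 3 = 11_2 (binary, LSB first: 11)
Double-and-add from P = (0, 40):
  bit 0 = 1: acc = O + (0, 40) = (0, 40)
  bit 1 = 1: acc = (0, 40) + (20, 14) = (19, 38)

3P = (19, 38)


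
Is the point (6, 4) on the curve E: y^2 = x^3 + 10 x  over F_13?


Check whether y^2 = x^3 + 10 x + 0 (mod 13) for (x, y) = (6, 4).
LHS: y^2 = 4^2 mod 13 = 3
RHS: x^3 + 10 x + 0 = 6^3 + 10*6 + 0 mod 13 = 3
LHS = RHS

Yes, on the curve


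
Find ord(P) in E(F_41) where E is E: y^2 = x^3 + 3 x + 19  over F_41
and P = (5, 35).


Compute successive multiples of P until we hit O:
  1P = (5, 35)
  2P = (22, 14)
  3P = (9, 23)
  4P = (36, 17)
  5P = (18, 40)
  6P = (23, 18)
  7P = (33, 37)
  8P = (12, 26)
  ... (continuing to 24P)
  24P = O

ord(P) = 24


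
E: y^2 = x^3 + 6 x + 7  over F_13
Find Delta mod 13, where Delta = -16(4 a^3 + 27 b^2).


4 a^3 + 27 b^2 = 4*6^3 + 27*7^2 = 864 + 1323 = 2187
Delta = -16 * (2187) = -34992
Delta mod 13 = 4

Delta = 4 (mod 13)


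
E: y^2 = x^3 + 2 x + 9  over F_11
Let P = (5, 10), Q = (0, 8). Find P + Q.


P != Q, so use the chord formula.
s = (y2 - y1) / (x2 - x1) = (9) / (6) mod 11 = 7
x3 = s^2 - x1 - x2 mod 11 = 7^2 - 5 - 0 = 0
y3 = s (x1 - x3) - y1 mod 11 = 7 * (5 - 0) - 10 = 3

P + Q = (0, 3)


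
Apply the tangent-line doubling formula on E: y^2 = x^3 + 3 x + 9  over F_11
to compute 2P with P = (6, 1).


Doubling: s = (3 x1^2 + a) / (2 y1)
s = (3*6^2 + 3) / (2*1) mod 11 = 6
x3 = s^2 - 2 x1 mod 11 = 6^2 - 2*6 = 2
y3 = s (x1 - x3) - y1 mod 11 = 6 * (6 - 2) - 1 = 1

2P = (2, 1)


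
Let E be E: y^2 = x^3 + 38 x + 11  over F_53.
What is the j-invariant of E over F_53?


Delta = -16(4 a^3 + 27 b^2) mod 53 = 11
-1728 * (4 a)^3 = -1728 * (4*38)^3 mod 53 = 5
j = 5 * 11^(-1) mod 53 = 39

j = 39 (mod 53)


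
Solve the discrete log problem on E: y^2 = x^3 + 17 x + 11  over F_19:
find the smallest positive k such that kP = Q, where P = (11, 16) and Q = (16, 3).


Enumerate multiples of P until we hit Q = (16, 3):
  1P = (11, 16)
  2P = (16, 3)
Match found at i = 2.

k = 2


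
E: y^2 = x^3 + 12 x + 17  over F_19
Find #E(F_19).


For each x in F_19, count y with y^2 = x^3 + 12 x + 17 mod 19:
  x = 0: RHS = 17, y in [6, 13]  -> 2 point(s)
  x = 1: RHS = 11, y in [7, 12]  -> 2 point(s)
  x = 2: RHS = 11, y in [7, 12]  -> 2 point(s)
  x = 3: RHS = 4, y in [2, 17]  -> 2 point(s)
  x = 6: RHS = 1, y in [1, 18]  -> 2 point(s)
  x = 7: RHS = 7, y in [8, 11]  -> 2 point(s)
  x = 8: RHS = 17, y in [6, 13]  -> 2 point(s)
  x = 10: RHS = 16, y in [4, 15]  -> 2 point(s)
  x = 11: RHS = 17, y in [6, 13]  -> 2 point(s)
  x = 15: RHS = 0, y in [0]  -> 1 point(s)
  x = 16: RHS = 11, y in [7, 12]  -> 2 point(s)
  x = 17: RHS = 4, y in [2, 17]  -> 2 point(s)
  x = 18: RHS = 4, y in [2, 17]  -> 2 point(s)
Affine points: 25. Add the point at infinity: total = 26.

#E(F_19) = 26


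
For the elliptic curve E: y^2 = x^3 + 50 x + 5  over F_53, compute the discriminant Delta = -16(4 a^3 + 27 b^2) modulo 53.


4 a^3 + 27 b^2 = 4*50^3 + 27*5^2 = 500000 + 675 = 500675
Delta = -16 * (500675) = -8010800
Delta mod 53 = 44

Delta = 44 (mod 53)


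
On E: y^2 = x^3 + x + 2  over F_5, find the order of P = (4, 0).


Compute successive multiples of P until we hit O:
  1P = (4, 0)
  2P = O

ord(P) = 2


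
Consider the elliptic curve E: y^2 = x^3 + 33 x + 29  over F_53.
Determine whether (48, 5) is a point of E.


Check whether y^2 = x^3 + 33 x + 29 (mod 53) for (x, y) = (48, 5).
LHS: y^2 = 5^2 mod 53 = 25
RHS: x^3 + 33 x + 29 = 48^3 + 33*48 + 29 mod 53 = 4
LHS != RHS

No, not on the curve


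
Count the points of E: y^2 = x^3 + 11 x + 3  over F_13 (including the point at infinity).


For each x in F_13, count y with y^2 = x^3 + 11 x + 3 mod 13:
  x = 0: RHS = 3, y in [4, 9]  -> 2 point(s)
  x = 5: RHS = 1, y in [1, 12]  -> 2 point(s)
  x = 6: RHS = 12, y in [5, 8]  -> 2 point(s)
  x = 9: RHS = 12, y in [5, 8]  -> 2 point(s)
  x = 11: RHS = 12, y in [5, 8]  -> 2 point(s)
  x = 12: RHS = 4, y in [2, 11]  -> 2 point(s)
Affine points: 12. Add the point at infinity: total = 13.

#E(F_13) = 13


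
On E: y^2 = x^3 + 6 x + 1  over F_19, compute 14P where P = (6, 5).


k = 14 = 1110_2 (binary, LSB first: 0111)
Double-and-add from P = (6, 5):
  bit 0 = 0: acc unchanged = O
  bit 1 = 1: acc = O + (7, 14) = (7, 14)
  bit 2 = 1: acc = (7, 14) + (9, 9) = (14, 13)
  bit 3 = 1: acc = (14, 13) + (5, 2) = (9, 10)

14P = (9, 10)


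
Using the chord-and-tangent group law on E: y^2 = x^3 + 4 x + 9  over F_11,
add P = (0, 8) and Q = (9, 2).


P != Q, so use the chord formula.
s = (y2 - y1) / (x2 - x1) = (5) / (9) mod 11 = 3
x3 = s^2 - x1 - x2 mod 11 = 3^2 - 0 - 9 = 0
y3 = s (x1 - x3) - y1 mod 11 = 3 * (0 - 0) - 8 = 3

P + Q = (0, 3)


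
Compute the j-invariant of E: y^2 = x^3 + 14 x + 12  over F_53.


Delta = -16(4 a^3 + 27 b^2) mod 53 = 40
-1728 * (4 a)^3 = -1728 * (4*14)^3 mod 53 = 37
j = 37 * 40^(-1) mod 53 = 42

j = 42 (mod 53)


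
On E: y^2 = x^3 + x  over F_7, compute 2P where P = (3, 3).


Doubling: s = (3 x1^2 + a) / (2 y1)
s = (3*3^2 + 1) / (2*3) mod 7 = 0
x3 = s^2 - 2 x1 mod 7 = 0^2 - 2*3 = 1
y3 = s (x1 - x3) - y1 mod 7 = 0 * (3 - 1) - 3 = 4

2P = (1, 4)


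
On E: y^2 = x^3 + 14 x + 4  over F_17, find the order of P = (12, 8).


Compute successive multiples of P until we hit O:
  1P = (12, 8)
  2P = (9, 14)
  3P = (0, 2)
  4P = (1, 6)
  5P = (6, 7)
  6P = (8, 4)
  7P = (15, 6)
  8P = (15, 11)
  ... (continuing to 15P)
  15P = O

ord(P) = 15


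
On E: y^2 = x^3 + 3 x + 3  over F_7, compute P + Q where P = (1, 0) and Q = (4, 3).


P != Q, so use the chord formula.
s = (y2 - y1) / (x2 - x1) = (3) / (3) mod 7 = 1
x3 = s^2 - x1 - x2 mod 7 = 1^2 - 1 - 4 = 3
y3 = s (x1 - x3) - y1 mod 7 = 1 * (1 - 3) - 0 = 5

P + Q = (3, 5)


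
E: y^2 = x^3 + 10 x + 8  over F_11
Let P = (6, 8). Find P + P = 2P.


Doubling: s = (3 x1^2 + a) / (2 y1)
s = (3*6^2 + 10) / (2*8) mod 11 = 6
x3 = s^2 - 2 x1 mod 11 = 6^2 - 2*6 = 2
y3 = s (x1 - x3) - y1 mod 11 = 6 * (6 - 2) - 8 = 5

2P = (2, 5)


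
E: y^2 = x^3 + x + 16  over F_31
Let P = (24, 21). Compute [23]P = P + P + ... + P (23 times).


k = 23 = 10111_2 (binary, LSB first: 11101)
Double-and-add from P = (24, 21):
  bit 0 = 1: acc = O + (24, 21) = (24, 21)
  bit 1 = 1: acc = (24, 21) + (8, 28) = (9, 17)
  bit 2 = 1: acc = (9, 17) + (0, 4) = (26, 17)
  bit 3 = 0: acc unchanged = (26, 17)
  bit 4 = 1: acc = (26, 17) + (7, 26) = (16, 6)

23P = (16, 6)


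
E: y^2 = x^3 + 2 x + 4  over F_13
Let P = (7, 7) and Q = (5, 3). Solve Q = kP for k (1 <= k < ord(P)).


Enumerate multiples of P until we hit Q = (5, 3):
  1P = (7, 7)
  2P = (9, 7)
  3P = (10, 6)
  4P = (12, 12)
  5P = (8, 5)
  6P = (2, 9)
  7P = (0, 11)
  8P = (5, 3)
Match found at i = 8.

k = 8


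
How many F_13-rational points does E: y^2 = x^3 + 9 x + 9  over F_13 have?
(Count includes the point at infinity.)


For each x in F_13, count y with y^2 = x^3 + 9 x + 9 mod 13:
  x = 0: RHS = 9, y in [3, 10]  -> 2 point(s)
  x = 2: RHS = 9, y in [3, 10]  -> 2 point(s)
  x = 5: RHS = 10, y in [6, 7]  -> 2 point(s)
  x = 7: RHS = 12, y in [5, 8]  -> 2 point(s)
  x = 9: RHS = 0, y in [0]  -> 1 point(s)
  x = 11: RHS = 9, y in [3, 10]  -> 2 point(s)
  x = 12: RHS = 12, y in [5, 8]  -> 2 point(s)
Affine points: 13. Add the point at infinity: total = 14.

#E(F_13) = 14


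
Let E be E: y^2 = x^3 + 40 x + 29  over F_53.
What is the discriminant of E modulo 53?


4 a^3 + 27 b^2 = 4*40^3 + 27*29^2 = 256000 + 22707 = 278707
Delta = -16 * (278707) = -4459312
Delta mod 53 = 2

Delta = 2 (mod 53)


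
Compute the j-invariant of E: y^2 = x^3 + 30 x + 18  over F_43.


Delta = -16(4 a^3 + 27 b^2) mod 43 = 38
-1728 * (4 a)^3 = -1728 * (4*30)^3 mod 43 = 27
j = 27 * 38^(-1) mod 43 = 29

j = 29 (mod 43)


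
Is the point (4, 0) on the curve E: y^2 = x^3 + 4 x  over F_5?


Check whether y^2 = x^3 + 4 x + 0 (mod 5) for (x, y) = (4, 0).
LHS: y^2 = 0^2 mod 5 = 0
RHS: x^3 + 4 x + 0 = 4^3 + 4*4 + 0 mod 5 = 0
LHS = RHS

Yes, on the curve


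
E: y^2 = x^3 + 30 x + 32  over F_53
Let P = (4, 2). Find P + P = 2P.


Doubling: s = (3 x1^2 + a) / (2 y1)
s = (3*4^2 + 30) / (2*2) mod 53 = 46
x3 = s^2 - 2 x1 mod 53 = 46^2 - 2*4 = 41
y3 = s (x1 - x3) - y1 mod 53 = 46 * (4 - 41) - 2 = 45

2P = (41, 45)


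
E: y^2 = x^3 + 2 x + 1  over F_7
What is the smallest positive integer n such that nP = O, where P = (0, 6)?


Compute successive multiples of P until we hit O:
  1P = (0, 6)
  2P = (1, 2)
  3P = (1, 5)
  4P = (0, 1)
  5P = O

ord(P) = 5


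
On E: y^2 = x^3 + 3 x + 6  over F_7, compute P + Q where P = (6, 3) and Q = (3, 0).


P != Q, so use the chord formula.
s = (y2 - y1) / (x2 - x1) = (4) / (4) mod 7 = 1
x3 = s^2 - x1 - x2 mod 7 = 1^2 - 6 - 3 = 6
y3 = s (x1 - x3) - y1 mod 7 = 1 * (6 - 6) - 3 = 4

P + Q = (6, 4)


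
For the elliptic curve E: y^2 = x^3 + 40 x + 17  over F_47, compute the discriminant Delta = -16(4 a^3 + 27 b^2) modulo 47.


4 a^3 + 27 b^2 = 4*40^3 + 27*17^2 = 256000 + 7803 = 263803
Delta = -16 * (263803) = -4220848
Delta mod 47 = 34

Delta = 34 (mod 47)


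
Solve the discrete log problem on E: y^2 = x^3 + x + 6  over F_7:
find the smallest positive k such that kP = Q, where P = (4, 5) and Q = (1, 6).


Enumerate multiples of P until we hit Q = (1, 6):
  1P = (4, 5)
  2P = (6, 2)
  3P = (1, 1)
  4P = (3, 1)
  5P = (2, 3)
  6P = (2, 4)
  7P = (3, 6)
  8P = (1, 6)
Match found at i = 8.

k = 8


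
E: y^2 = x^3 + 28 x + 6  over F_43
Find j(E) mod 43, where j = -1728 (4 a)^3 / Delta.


Delta = -16(4 a^3 + 27 b^2) mod 43 = 25
-1728 * (4 a)^3 = -1728 * (4*28)^3 mod 43 = 2
j = 2 * 25^(-1) mod 43 = 19

j = 19 (mod 43)


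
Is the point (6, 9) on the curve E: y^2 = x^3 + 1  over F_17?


Check whether y^2 = x^3 + 0 x + 1 (mod 17) for (x, y) = (6, 9).
LHS: y^2 = 9^2 mod 17 = 13
RHS: x^3 + 0 x + 1 = 6^3 + 0*6 + 1 mod 17 = 13
LHS = RHS

Yes, on the curve


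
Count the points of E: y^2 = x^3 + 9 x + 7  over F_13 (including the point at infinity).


For each x in F_13, count y with y^2 = x^3 + 9 x + 7 mod 13:
  x = 1: RHS = 4, y in [2, 11]  -> 2 point(s)
  x = 3: RHS = 9, y in [3, 10]  -> 2 point(s)
  x = 4: RHS = 3, y in [4, 9]  -> 2 point(s)
  x = 6: RHS = 4, y in [2, 11]  -> 2 point(s)
  x = 7: RHS = 10, y in [6, 7]  -> 2 point(s)
  x = 12: RHS = 10, y in [6, 7]  -> 2 point(s)
Affine points: 12. Add the point at infinity: total = 13.

#E(F_13) = 13


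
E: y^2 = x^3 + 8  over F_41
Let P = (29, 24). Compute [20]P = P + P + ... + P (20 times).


k = 20 = 10100_2 (binary, LSB first: 00101)
Double-and-add from P = (29, 24):
  bit 0 = 0: acc unchanged = O
  bit 1 = 0: acc unchanged = O
  bit 2 = 1: acc = O + (18, 10) = (18, 10)
  bit 3 = 0: acc unchanged = (18, 10)
  bit 4 = 1: acc = (18, 10) + (19, 15) = (29, 17)

20P = (29, 17)


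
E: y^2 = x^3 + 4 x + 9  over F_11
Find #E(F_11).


For each x in F_11, count y with y^2 = x^3 + 4 x + 9 mod 11:
  x = 0: RHS = 9, y in [3, 8]  -> 2 point(s)
  x = 1: RHS = 3, y in [5, 6]  -> 2 point(s)
  x = 2: RHS = 3, y in [5, 6]  -> 2 point(s)
  x = 3: RHS = 4, y in [2, 9]  -> 2 point(s)
  x = 4: RHS = 1, y in [1, 10]  -> 2 point(s)
  x = 5: RHS = 0, y in [0]  -> 1 point(s)
  x = 8: RHS = 3, y in [5, 6]  -> 2 point(s)
  x = 9: RHS = 4, y in [2, 9]  -> 2 point(s)
  x = 10: RHS = 4, y in [2, 9]  -> 2 point(s)
Affine points: 17. Add the point at infinity: total = 18.

#E(F_11) = 18


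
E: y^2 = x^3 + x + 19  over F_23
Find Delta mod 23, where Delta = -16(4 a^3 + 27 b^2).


4 a^3 + 27 b^2 = 4*1^3 + 27*19^2 = 4 + 9747 = 9751
Delta = -16 * (9751) = -156016
Delta mod 23 = 16

Delta = 16 (mod 23)


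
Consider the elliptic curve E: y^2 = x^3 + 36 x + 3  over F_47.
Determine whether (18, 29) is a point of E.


Check whether y^2 = x^3 + 36 x + 3 (mod 47) for (x, y) = (18, 29).
LHS: y^2 = 29^2 mod 47 = 42
RHS: x^3 + 36 x + 3 = 18^3 + 36*18 + 3 mod 47 = 44
LHS != RHS

No, not on the curve


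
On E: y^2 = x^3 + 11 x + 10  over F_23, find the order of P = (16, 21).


Compute successive multiples of P until we hit O:
  1P = (16, 21)
  2P = (16, 2)
  3P = O

ord(P) = 3


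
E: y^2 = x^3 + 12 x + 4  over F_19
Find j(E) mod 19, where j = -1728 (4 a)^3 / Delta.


Delta = -16(4 a^3 + 27 b^2) mod 19 = 11
-1728 * (4 a)^3 = -1728 * (4*12)^3 mod 19 = 12
j = 12 * 11^(-1) mod 19 = 8

j = 8 (mod 19)


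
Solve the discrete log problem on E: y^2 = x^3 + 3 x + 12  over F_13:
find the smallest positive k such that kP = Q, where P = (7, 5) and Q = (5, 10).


Enumerate multiples of P until we hit Q = (5, 10):
  1P = (7, 5)
  2P = (3, 3)
  3P = (0, 5)
  4P = (6, 8)
  5P = (9, 1)
  6P = (1, 9)
  7P = (4, 6)
  8P = (5, 3)
  9P = (2, 0)
  10P = (5, 10)
Match found at i = 10.

k = 10


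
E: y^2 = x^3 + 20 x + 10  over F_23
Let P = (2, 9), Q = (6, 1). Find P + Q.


P != Q, so use the chord formula.
s = (y2 - y1) / (x2 - x1) = (15) / (4) mod 23 = 21
x3 = s^2 - x1 - x2 mod 23 = 21^2 - 2 - 6 = 19
y3 = s (x1 - x3) - y1 mod 23 = 21 * (2 - 19) - 9 = 2

P + Q = (19, 2)


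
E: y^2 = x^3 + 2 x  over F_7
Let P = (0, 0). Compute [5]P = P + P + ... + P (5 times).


k = 5 = 101_2 (binary, LSB first: 101)
Double-and-add from P = (0, 0):
  bit 0 = 1: acc = O + (0, 0) = (0, 0)
  bit 1 = 0: acc unchanged = (0, 0)
  bit 2 = 1: acc = (0, 0) + O = (0, 0)

5P = (0, 0)


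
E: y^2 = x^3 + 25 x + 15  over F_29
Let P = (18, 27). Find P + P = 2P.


Doubling: s = (3 x1^2 + a) / (2 y1)
s = (3*18^2 + 25) / (2*27) mod 29 = 19
x3 = s^2 - 2 x1 mod 29 = 19^2 - 2*18 = 6
y3 = s (x1 - x3) - y1 mod 29 = 19 * (18 - 6) - 27 = 27

2P = (6, 27)


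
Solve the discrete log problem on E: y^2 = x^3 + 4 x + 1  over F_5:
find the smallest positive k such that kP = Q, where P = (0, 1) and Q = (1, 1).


Enumerate multiples of P until we hit Q = (1, 1):
  1P = (0, 1)
  2P = (4, 1)
  3P = (1, 4)
  4P = (3, 0)
  5P = (1, 1)
Match found at i = 5.

k = 5


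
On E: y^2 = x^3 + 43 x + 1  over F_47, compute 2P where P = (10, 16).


Doubling: s = (3 x1^2 + a) / (2 y1)
s = (3*10^2 + 43) / (2*16) mod 47 = 21
x3 = s^2 - 2 x1 mod 47 = 21^2 - 2*10 = 45
y3 = s (x1 - x3) - y1 mod 47 = 21 * (10 - 45) - 16 = 1

2P = (45, 1)


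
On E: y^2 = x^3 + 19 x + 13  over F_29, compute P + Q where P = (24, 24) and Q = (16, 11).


P != Q, so use the chord formula.
s = (y2 - y1) / (x2 - x1) = (16) / (21) mod 29 = 27
x3 = s^2 - x1 - x2 mod 29 = 27^2 - 24 - 16 = 22
y3 = s (x1 - x3) - y1 mod 29 = 27 * (24 - 22) - 24 = 1

P + Q = (22, 1)


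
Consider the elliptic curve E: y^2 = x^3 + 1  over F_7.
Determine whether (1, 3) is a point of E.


Check whether y^2 = x^3 + 0 x + 1 (mod 7) for (x, y) = (1, 3).
LHS: y^2 = 3^2 mod 7 = 2
RHS: x^3 + 0 x + 1 = 1^3 + 0*1 + 1 mod 7 = 2
LHS = RHS

Yes, on the curve


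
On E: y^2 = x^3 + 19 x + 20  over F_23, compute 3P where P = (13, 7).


k = 3 = 11_2 (binary, LSB first: 11)
Double-and-add from P = (13, 7):
  bit 0 = 1: acc = O + (13, 7) = (13, 7)
  bit 1 = 1: acc = (13, 7) + (15, 0) = (13, 16)

3P = (13, 16)


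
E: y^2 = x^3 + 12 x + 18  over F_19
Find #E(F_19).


For each x in F_19, count y with y^2 = x^3 + 12 x + 18 mod 19:
  x = 3: RHS = 5, y in [9, 10]  -> 2 point(s)
  x = 4: RHS = 16, y in [4, 15]  -> 2 point(s)
  x = 9: RHS = 0, y in [0]  -> 1 point(s)
  x = 10: RHS = 17, y in [6, 13]  -> 2 point(s)
  x = 12: RHS = 9, y in [3, 16]  -> 2 point(s)
  x = 14: RHS = 4, y in [2, 17]  -> 2 point(s)
  x = 15: RHS = 1, y in [1, 18]  -> 2 point(s)
  x = 17: RHS = 5, y in [9, 10]  -> 2 point(s)
  x = 18: RHS = 5, y in [9, 10]  -> 2 point(s)
Affine points: 17. Add the point at infinity: total = 18.

#E(F_19) = 18


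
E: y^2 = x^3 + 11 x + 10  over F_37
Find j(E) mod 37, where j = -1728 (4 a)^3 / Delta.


Delta = -16(4 a^3 + 27 b^2) mod 37 = 6
-1728 * (4 a)^3 = -1728 * (4*11)^3 mod 37 = 36
j = 36 * 6^(-1) mod 37 = 6

j = 6 (mod 37)


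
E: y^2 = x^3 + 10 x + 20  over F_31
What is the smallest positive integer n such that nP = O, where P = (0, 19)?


Compute successive multiples of P until we hit O:
  1P = (0, 19)
  2P = (9, 8)
  3P = (30, 28)
  4P = (20, 6)
  5P = (27, 28)
  6P = (11, 29)
  7P = (28, 26)
  8P = (5, 3)
  ... (continuing to 18P)
  18P = O

ord(P) = 18


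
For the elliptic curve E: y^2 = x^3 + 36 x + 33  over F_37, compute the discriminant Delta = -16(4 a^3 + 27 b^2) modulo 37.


4 a^3 + 27 b^2 = 4*36^3 + 27*33^2 = 186624 + 29403 = 216027
Delta = -16 * (216027) = -3456432
Delta mod 37 = 34

Delta = 34 (mod 37)


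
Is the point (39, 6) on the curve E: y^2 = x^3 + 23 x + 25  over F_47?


Check whether y^2 = x^3 + 23 x + 25 (mod 47) for (x, y) = (39, 6).
LHS: y^2 = 6^2 mod 47 = 36
RHS: x^3 + 23 x + 25 = 39^3 + 23*39 + 25 mod 47 = 34
LHS != RHS

No, not on the curve


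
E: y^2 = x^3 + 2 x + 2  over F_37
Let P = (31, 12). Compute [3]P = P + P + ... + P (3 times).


k = 3 = 11_2 (binary, LSB first: 11)
Double-and-add from P = (31, 12):
  bit 0 = 1: acc = O + (31, 12) = (31, 12)
  bit 1 = 1: acc = (31, 12) + (5, 27) = (5, 10)

3P = (5, 10)


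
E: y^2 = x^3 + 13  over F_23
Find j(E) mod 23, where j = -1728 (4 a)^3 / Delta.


Delta = -16(4 a^3 + 27 b^2) mod 23 = 17
-1728 * (4 a)^3 = -1728 * (4*0)^3 mod 23 = 0
j = 0 * 17^(-1) mod 23 = 0

j = 0 (mod 23)


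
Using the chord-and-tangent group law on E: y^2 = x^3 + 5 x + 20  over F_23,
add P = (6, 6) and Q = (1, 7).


P != Q, so use the chord formula.
s = (y2 - y1) / (x2 - x1) = (1) / (18) mod 23 = 9
x3 = s^2 - x1 - x2 mod 23 = 9^2 - 6 - 1 = 5
y3 = s (x1 - x3) - y1 mod 23 = 9 * (6 - 5) - 6 = 3

P + Q = (5, 3)


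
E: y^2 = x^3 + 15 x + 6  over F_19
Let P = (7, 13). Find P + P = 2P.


Doubling: s = (3 x1^2 + a) / (2 y1)
s = (3*7^2 + 15) / (2*13) mod 19 = 15
x3 = s^2 - 2 x1 mod 19 = 15^2 - 2*7 = 2
y3 = s (x1 - x3) - y1 mod 19 = 15 * (7 - 2) - 13 = 5

2P = (2, 5)


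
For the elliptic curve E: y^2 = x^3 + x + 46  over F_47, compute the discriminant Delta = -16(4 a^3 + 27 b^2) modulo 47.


4 a^3 + 27 b^2 = 4*1^3 + 27*46^2 = 4 + 57132 = 57136
Delta = -16 * (57136) = -914176
Delta mod 47 = 21

Delta = 21 (mod 47)


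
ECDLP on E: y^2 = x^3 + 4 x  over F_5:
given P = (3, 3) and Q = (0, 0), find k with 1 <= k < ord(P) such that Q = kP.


Enumerate multiples of P until we hit Q = (0, 0):
  1P = (3, 3)
  2P = (0, 0)
Match found at i = 2.

k = 2


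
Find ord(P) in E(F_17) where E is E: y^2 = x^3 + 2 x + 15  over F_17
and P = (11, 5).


Compute successive multiples of P until we hit O:
  1P = (11, 5)
  2P = (14, 13)
  3P = (1, 16)
  4P = (4, 6)
  5P = (10, 7)
  6P = (0, 7)
  7P = (8, 13)
  8P = (7, 7)
  ... (continuing to 19P)
  19P = O

ord(P) = 19


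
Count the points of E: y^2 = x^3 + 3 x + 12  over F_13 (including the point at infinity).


For each x in F_13, count y with y^2 = x^3 + 3 x + 12 mod 13:
  x = 0: RHS = 12, y in [5, 8]  -> 2 point(s)
  x = 1: RHS = 3, y in [4, 9]  -> 2 point(s)
  x = 2: RHS = 0, y in [0]  -> 1 point(s)
  x = 3: RHS = 9, y in [3, 10]  -> 2 point(s)
  x = 4: RHS = 10, y in [6, 7]  -> 2 point(s)
  x = 5: RHS = 9, y in [3, 10]  -> 2 point(s)
  x = 6: RHS = 12, y in [5, 8]  -> 2 point(s)
  x = 7: RHS = 12, y in [5, 8]  -> 2 point(s)
  x = 9: RHS = 1, y in [1, 12]  -> 2 point(s)
Affine points: 17. Add the point at infinity: total = 18.

#E(F_13) = 18


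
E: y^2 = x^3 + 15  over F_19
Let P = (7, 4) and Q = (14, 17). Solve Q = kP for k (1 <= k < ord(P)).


Enumerate multiples of P until we hit Q = (14, 17):
  1P = (7, 4)
  2P = (14, 17)
Match found at i = 2.

k = 2


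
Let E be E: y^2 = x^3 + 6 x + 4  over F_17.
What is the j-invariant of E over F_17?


Delta = -16(4 a^3 + 27 b^2) mod 17 = 4
-1728 * (4 a)^3 = -1728 * (4*6)^3 mod 17 = 1
j = 1 * 4^(-1) mod 17 = 13

j = 13 (mod 17)


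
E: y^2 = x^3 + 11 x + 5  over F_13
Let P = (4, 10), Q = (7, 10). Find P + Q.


P != Q, so use the chord formula.
s = (y2 - y1) / (x2 - x1) = (0) / (3) mod 13 = 0
x3 = s^2 - x1 - x2 mod 13 = 0^2 - 4 - 7 = 2
y3 = s (x1 - x3) - y1 mod 13 = 0 * (4 - 2) - 10 = 3

P + Q = (2, 3)


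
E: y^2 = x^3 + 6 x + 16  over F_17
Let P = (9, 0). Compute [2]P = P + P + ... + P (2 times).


k = 2 = 10_2 (binary, LSB first: 01)
Double-and-add from P = (9, 0):
  bit 0 = 0: acc unchanged = O
  bit 1 = 1: acc = O + O = O

2P = O


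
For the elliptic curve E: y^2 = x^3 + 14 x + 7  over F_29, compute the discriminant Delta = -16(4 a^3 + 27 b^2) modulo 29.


4 a^3 + 27 b^2 = 4*14^3 + 27*7^2 = 10976 + 1323 = 12299
Delta = -16 * (12299) = -196784
Delta mod 29 = 10

Delta = 10 (mod 29)


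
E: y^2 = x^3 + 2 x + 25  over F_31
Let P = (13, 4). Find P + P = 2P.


Doubling: s = (3 x1^2 + a) / (2 y1)
s = (3*13^2 + 2) / (2*4) mod 31 = 21
x3 = s^2 - 2 x1 mod 31 = 21^2 - 2*13 = 12
y3 = s (x1 - x3) - y1 mod 31 = 21 * (13 - 12) - 4 = 17

2P = (12, 17)


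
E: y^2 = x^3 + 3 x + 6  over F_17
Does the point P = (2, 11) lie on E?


Check whether y^2 = x^3 + 3 x + 6 (mod 17) for (x, y) = (2, 11).
LHS: y^2 = 11^2 mod 17 = 2
RHS: x^3 + 3 x + 6 = 2^3 + 3*2 + 6 mod 17 = 3
LHS != RHS

No, not on the curve


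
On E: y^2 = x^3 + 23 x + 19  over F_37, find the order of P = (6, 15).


Compute successive multiples of P until we hit O:
  1P = (6, 15)
  2P = (9, 20)
  3P = (33, 14)
  4P = (8, 7)
  5P = (2, 6)
  6P = (4, 8)
  7P = (30, 12)
  8P = (12, 32)
  ... (continuing to 21P)
  21P = O

ord(P) = 21


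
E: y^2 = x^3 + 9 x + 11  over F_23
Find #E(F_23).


For each x in F_23, count y with y^2 = x^3 + 9 x + 11 mod 23:
  x = 7: RHS = 3, y in [7, 16]  -> 2 point(s)
  x = 9: RHS = 16, y in [4, 19]  -> 2 point(s)
  x = 13: RHS = 2, y in [5, 18]  -> 2 point(s)
  x = 14: RHS = 6, y in [11, 12]  -> 2 point(s)
  x = 15: RHS = 2, y in [5, 18]  -> 2 point(s)
  x = 18: RHS = 2, y in [5, 18]  -> 2 point(s)
  x = 19: RHS = 3, y in [7, 16]  -> 2 point(s)
  x = 20: RHS = 3, y in [7, 16]  -> 2 point(s)
  x = 21: RHS = 8, y in [10, 13]  -> 2 point(s)
  x = 22: RHS = 1, y in [1, 22]  -> 2 point(s)
Affine points: 20. Add the point at infinity: total = 21.

#E(F_23) = 21


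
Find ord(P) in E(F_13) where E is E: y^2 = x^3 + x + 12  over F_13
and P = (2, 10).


Compute successive multiples of P until we hit O:
  1P = (2, 10)
  2P = (9, 3)
  3P = (3, 4)
  4P = (5, 8)
  5P = (5, 5)
  6P = (3, 9)
  7P = (9, 10)
  8P = (2, 3)
  ... (continuing to 9P)
  9P = O

ord(P) = 9


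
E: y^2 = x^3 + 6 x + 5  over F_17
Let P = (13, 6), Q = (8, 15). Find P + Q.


P != Q, so use the chord formula.
s = (y2 - y1) / (x2 - x1) = (9) / (12) mod 17 = 5
x3 = s^2 - x1 - x2 mod 17 = 5^2 - 13 - 8 = 4
y3 = s (x1 - x3) - y1 mod 17 = 5 * (13 - 4) - 6 = 5

P + Q = (4, 5)


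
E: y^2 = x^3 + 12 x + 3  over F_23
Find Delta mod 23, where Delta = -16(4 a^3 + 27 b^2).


4 a^3 + 27 b^2 = 4*12^3 + 27*3^2 = 6912 + 243 = 7155
Delta = -16 * (7155) = -114480
Delta mod 23 = 14

Delta = 14 (mod 23)


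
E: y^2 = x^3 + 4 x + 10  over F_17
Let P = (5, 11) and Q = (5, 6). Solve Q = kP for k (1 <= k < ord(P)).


Enumerate multiples of P until we hit Q = (5, 6):
  1P = (5, 11)
  2P = (3, 7)
  3P = (13, 7)
  4P = (12, 1)
  5P = (1, 10)
  6P = (10, 9)
  7P = (11, 5)
  8P = (2, 3)
  9P = (2, 14)
  10P = (11, 12)
  11P = (10, 8)
  12P = (1, 7)
  13P = (12, 16)
  14P = (13, 10)
  15P = (3, 10)
  16P = (5, 6)
Match found at i = 16.

k = 16


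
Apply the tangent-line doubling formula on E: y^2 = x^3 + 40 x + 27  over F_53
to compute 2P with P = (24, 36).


Doubling: s = (3 x1^2 + a) / (2 y1)
s = (3*24^2 + 40) / (2*36) mod 53 = 1
x3 = s^2 - 2 x1 mod 53 = 1^2 - 2*24 = 6
y3 = s (x1 - x3) - y1 mod 53 = 1 * (24 - 6) - 36 = 35

2P = (6, 35)


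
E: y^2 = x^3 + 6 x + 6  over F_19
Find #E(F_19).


For each x in F_19, count y with y^2 = x^3 + 6 x + 6 mod 19:
  x = 0: RHS = 6, y in [5, 14]  -> 2 point(s)
  x = 2: RHS = 7, y in [8, 11]  -> 2 point(s)
  x = 5: RHS = 9, y in [3, 16]  -> 2 point(s)
  x = 6: RHS = 11, y in [7, 12]  -> 2 point(s)
  x = 7: RHS = 11, y in [7, 12]  -> 2 point(s)
  x = 11: RHS = 16, y in [4, 15]  -> 2 point(s)
  x = 12: RHS = 1, y in [1, 18]  -> 2 point(s)
  x = 13: RHS = 1, y in [1, 18]  -> 2 point(s)
  x = 17: RHS = 5, y in [9, 10]  -> 2 point(s)
Affine points: 18. Add the point at infinity: total = 19.

#E(F_19) = 19


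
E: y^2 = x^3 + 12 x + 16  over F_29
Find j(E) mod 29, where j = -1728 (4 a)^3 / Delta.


Delta = -16(4 a^3 + 27 b^2) mod 29 = 28
-1728 * (4 a)^3 = -1728 * (4*12)^3 mod 29 = 6
j = 6 * 28^(-1) mod 29 = 23

j = 23 (mod 29)


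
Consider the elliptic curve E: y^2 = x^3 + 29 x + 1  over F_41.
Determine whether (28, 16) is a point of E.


Check whether y^2 = x^3 + 29 x + 1 (mod 41) for (x, y) = (28, 16).
LHS: y^2 = 16^2 mod 41 = 10
RHS: x^3 + 29 x + 1 = 28^3 + 29*28 + 1 mod 41 = 10
LHS = RHS

Yes, on the curve


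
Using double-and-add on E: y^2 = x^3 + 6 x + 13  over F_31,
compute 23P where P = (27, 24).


k = 23 = 10111_2 (binary, LSB first: 11101)
Double-and-add from P = (27, 24):
  bit 0 = 1: acc = O + (27, 24) = (27, 24)
  bit 1 = 1: acc = (27, 24) + (2, 8) = (16, 19)
  bit 2 = 1: acc = (16, 19) + (21, 21) = (14, 19)
  bit 3 = 0: acc unchanged = (14, 19)
  bit 4 = 1: acc = (14, 19) + (1, 19) = (16, 12)

23P = (16, 12)


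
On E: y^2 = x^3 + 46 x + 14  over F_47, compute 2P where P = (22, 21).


Doubling: s = (3 x1^2 + a) / (2 y1)
s = (3*22^2 + 46) / (2*21) mod 47 = 20
x3 = s^2 - 2 x1 mod 47 = 20^2 - 2*22 = 27
y3 = s (x1 - x3) - y1 mod 47 = 20 * (22 - 27) - 21 = 20

2P = (27, 20)


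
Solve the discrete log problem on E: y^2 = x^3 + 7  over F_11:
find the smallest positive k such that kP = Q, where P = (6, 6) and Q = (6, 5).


Enumerate multiples of P until we hit Q = (6, 5):
  1P = (6, 6)
  2P = (3, 10)
  3P = (5, 0)
  4P = (3, 1)
  5P = (6, 5)
Match found at i = 5.

k = 5


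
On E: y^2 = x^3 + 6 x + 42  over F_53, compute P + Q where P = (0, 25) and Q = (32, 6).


P != Q, so use the chord formula.
s = (y2 - y1) / (x2 - x1) = (34) / (32) mod 53 = 11
x3 = s^2 - x1 - x2 mod 53 = 11^2 - 0 - 32 = 36
y3 = s (x1 - x3) - y1 mod 53 = 11 * (0 - 36) - 25 = 3

P + Q = (36, 3)


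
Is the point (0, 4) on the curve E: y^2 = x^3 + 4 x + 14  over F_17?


Check whether y^2 = x^3 + 4 x + 14 (mod 17) for (x, y) = (0, 4).
LHS: y^2 = 4^2 mod 17 = 16
RHS: x^3 + 4 x + 14 = 0^3 + 4*0 + 14 mod 17 = 14
LHS != RHS

No, not on the curve


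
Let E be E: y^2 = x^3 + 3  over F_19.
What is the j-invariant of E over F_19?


Delta = -16(4 a^3 + 27 b^2) mod 19 = 7
-1728 * (4 a)^3 = -1728 * (4*0)^3 mod 19 = 0
j = 0 * 7^(-1) mod 19 = 0

j = 0 (mod 19)


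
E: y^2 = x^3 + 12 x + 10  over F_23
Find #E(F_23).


For each x in F_23, count y with y^2 = x^3 + 12 x + 10 mod 23:
  x = 1: RHS = 0, y in [0]  -> 1 point(s)
  x = 3: RHS = 4, y in [2, 21]  -> 2 point(s)
  x = 7: RHS = 0, y in [0]  -> 1 point(s)
  x = 10: RHS = 3, y in [7, 16]  -> 2 point(s)
  x = 11: RHS = 1, y in [1, 22]  -> 2 point(s)
  x = 14: RHS = 1, y in [1, 22]  -> 2 point(s)
  x = 15: RHS = 0, y in [0]  -> 1 point(s)
  x = 18: RHS = 9, y in [3, 20]  -> 2 point(s)
  x = 19: RHS = 13, y in [6, 17]  -> 2 point(s)
  x = 20: RHS = 16, y in [4, 19]  -> 2 point(s)
  x = 21: RHS = 1, y in [1, 22]  -> 2 point(s)
Affine points: 19. Add the point at infinity: total = 20.

#E(F_23) = 20


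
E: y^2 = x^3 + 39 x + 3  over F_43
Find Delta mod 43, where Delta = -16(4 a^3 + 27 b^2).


4 a^3 + 27 b^2 = 4*39^3 + 27*3^2 = 237276 + 243 = 237519
Delta = -16 * (237519) = -3800304
Delta mod 43 = 36

Delta = 36 (mod 43)


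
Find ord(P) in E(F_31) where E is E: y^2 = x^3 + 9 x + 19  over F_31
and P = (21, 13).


Compute successive multiples of P until we hit O:
  1P = (21, 13)
  2P = (25, 11)
  3P = (24, 4)
  4P = (26, 2)
  5P = (0, 9)
  6P = (30, 3)
  7P = (13, 16)
  8P = (17, 1)
  ... (continuing to 23P)
  23P = O

ord(P) = 23


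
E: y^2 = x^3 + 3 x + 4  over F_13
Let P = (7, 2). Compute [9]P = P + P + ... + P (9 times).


k = 9 = 1001_2 (binary, LSB first: 1001)
Double-and-add from P = (7, 2):
  bit 0 = 1: acc = O + (7, 2) = (7, 2)
  bit 1 = 0: acc unchanged = (7, 2)
  bit 2 = 0: acc unchanged = (7, 2)
  bit 3 = 1: acc = (7, 2) + (3, 12) = (6, 2)

9P = (6, 2)


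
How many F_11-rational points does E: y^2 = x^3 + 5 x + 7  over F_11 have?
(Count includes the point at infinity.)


For each x in F_11, count y with y^2 = x^3 + 5 x + 7 mod 11:
  x = 2: RHS = 3, y in [5, 6]  -> 2 point(s)
  x = 3: RHS = 5, y in [4, 7]  -> 2 point(s)
  x = 4: RHS = 3, y in [5, 6]  -> 2 point(s)
  x = 5: RHS = 3, y in [5, 6]  -> 2 point(s)
  x = 6: RHS = 0, y in [0]  -> 1 point(s)
  x = 7: RHS = 0, y in [0]  -> 1 point(s)
  x = 8: RHS = 9, y in [3, 8]  -> 2 point(s)
  x = 9: RHS = 0, y in [0]  -> 1 point(s)
  x = 10: RHS = 1, y in [1, 10]  -> 2 point(s)
Affine points: 15. Add the point at infinity: total = 16.

#E(F_11) = 16


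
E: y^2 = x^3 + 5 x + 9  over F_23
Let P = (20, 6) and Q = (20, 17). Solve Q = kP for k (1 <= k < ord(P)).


Enumerate multiples of P until we hit Q = (20, 17):
  1P = (20, 6)
  2P = (8, 3)
  3P = (8, 20)
  4P = (20, 17)
Match found at i = 4.

k = 4


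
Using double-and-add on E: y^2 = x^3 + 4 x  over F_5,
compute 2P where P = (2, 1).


k = 2 = 10_2 (binary, LSB first: 01)
Double-and-add from P = (2, 1):
  bit 0 = 0: acc unchanged = O
  bit 1 = 1: acc = O + (0, 0) = (0, 0)

2P = (0, 0)


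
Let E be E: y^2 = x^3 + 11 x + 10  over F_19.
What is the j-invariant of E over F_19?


Delta = -16(4 a^3 + 27 b^2) mod 19 = 18
-1728 * (4 a)^3 = -1728 * (4*11)^3 mod 19 = 7
j = 7 * 18^(-1) mod 19 = 12

j = 12 (mod 19)


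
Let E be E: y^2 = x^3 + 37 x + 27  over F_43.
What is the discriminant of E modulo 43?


4 a^3 + 27 b^2 = 4*37^3 + 27*27^2 = 202612 + 19683 = 222295
Delta = -16 * (222295) = -3556720
Delta mod 43 = 25

Delta = 25 (mod 43)


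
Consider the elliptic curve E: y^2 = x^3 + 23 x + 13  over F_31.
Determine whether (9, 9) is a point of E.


Check whether y^2 = x^3 + 23 x + 13 (mod 31) for (x, y) = (9, 9).
LHS: y^2 = 9^2 mod 31 = 19
RHS: x^3 + 23 x + 13 = 9^3 + 23*9 + 13 mod 31 = 19
LHS = RHS

Yes, on the curve


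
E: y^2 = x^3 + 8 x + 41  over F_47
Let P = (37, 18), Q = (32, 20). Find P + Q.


P != Q, so use the chord formula.
s = (y2 - y1) / (x2 - x1) = (2) / (42) mod 47 = 9
x3 = s^2 - x1 - x2 mod 47 = 9^2 - 37 - 32 = 12
y3 = s (x1 - x3) - y1 mod 47 = 9 * (37 - 12) - 18 = 19

P + Q = (12, 19)


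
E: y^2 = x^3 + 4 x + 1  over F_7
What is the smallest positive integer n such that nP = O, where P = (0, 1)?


Compute successive multiples of P until we hit O:
  1P = (0, 1)
  2P = (4, 5)
  3P = (4, 2)
  4P = (0, 6)
  5P = O

ord(P) = 5


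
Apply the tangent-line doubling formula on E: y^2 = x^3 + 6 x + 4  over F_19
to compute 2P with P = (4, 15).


Doubling: s = (3 x1^2 + a) / (2 y1)
s = (3*4^2 + 6) / (2*15) mod 19 = 17
x3 = s^2 - 2 x1 mod 19 = 17^2 - 2*4 = 15
y3 = s (x1 - x3) - y1 mod 19 = 17 * (4 - 15) - 15 = 7

2P = (15, 7)


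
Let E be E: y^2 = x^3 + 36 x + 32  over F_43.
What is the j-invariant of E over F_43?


Delta = -16(4 a^3 + 27 b^2) mod 43 = 38
-1728 * (4 a)^3 = -1728 * (4*36)^3 mod 43 = 4
j = 4 * 38^(-1) mod 43 = 25

j = 25 (mod 43)


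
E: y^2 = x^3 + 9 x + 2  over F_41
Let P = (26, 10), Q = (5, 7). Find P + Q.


P != Q, so use the chord formula.
s = (y2 - y1) / (x2 - x1) = (38) / (20) mod 41 = 6
x3 = s^2 - x1 - x2 mod 41 = 6^2 - 26 - 5 = 5
y3 = s (x1 - x3) - y1 mod 41 = 6 * (26 - 5) - 10 = 34

P + Q = (5, 34)
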